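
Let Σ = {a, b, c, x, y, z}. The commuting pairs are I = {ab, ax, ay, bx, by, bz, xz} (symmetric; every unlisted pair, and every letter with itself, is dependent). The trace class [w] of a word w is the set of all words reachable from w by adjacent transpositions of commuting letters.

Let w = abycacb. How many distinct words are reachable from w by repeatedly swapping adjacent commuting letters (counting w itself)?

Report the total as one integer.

6

drop 0:a onto floor
drop 1:b onto floor
drop 2:y onto floor
drop 3:c onto {0:a, 1:b, 2:y}
drop 4:a onto {3:c}
drop 5:c onto {4:a}
drop 6:b onto {5:c}
ground layer = {0:a, 1:b, 2:y}
drop-orders for the pieces not yet dropped (sum over which currently-grounded one goes next):
  1 to go: {6} 1
  2 to go: {5,6} 1
  3 to go: {4,5,6} 1
  4 to go: {3,4,5,6} 1
  5 to go: {0,3,4,5,6} 1  {1,3,4,5,6} 1  {2,3,4,5,6} 1
  if 0:a drops first: 2 orders
  if 1:b drops first: 2 orders
  if 2:y drops first: 2 orders
heap linearizations: 6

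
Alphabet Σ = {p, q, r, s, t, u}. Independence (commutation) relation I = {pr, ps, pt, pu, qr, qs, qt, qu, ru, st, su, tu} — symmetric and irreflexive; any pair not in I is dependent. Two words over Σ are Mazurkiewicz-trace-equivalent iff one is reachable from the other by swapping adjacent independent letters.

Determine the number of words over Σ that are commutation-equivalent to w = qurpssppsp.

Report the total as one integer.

1260

piece 0:q — minimal
piece 1:u — minimal
piece 2:r — minimal
piece 3:p rests on {0:q}
piece 4:s rests on {2:r}
piece 5:s rests on {4:s}
piece 6:p rests on {3:p}
piece 7:p rests on {6:p}
piece 8:s rests on {5:s}
piece 9:p rests on {7:p}
minimal pieces: {0:q, 1:u, 2:r}
ways to finish when only these pieces remain (= sum over removing one remaining piece with nothing left below it):
  1 left: {1}→1  {8}→1  {9}→1
  2 left: {1,8}→2  {1,9}→2  {5,8}→1  {7,9}→1  {8,9}→2
  3 left: {1,5,8}→3  {1,7,9}→3  {1,8,9}→6  {4,5,8}→1  {5,8,9}→3  {6,7,9}→1  {7,8,9}→3
  4 left: {1,4,5,8}→4  {1,5,8,9}→12  {1,6,7,9}→4  {1,7,8,9}→12  {2,4,5,8}→1  {3,6,7,9}→1  {4,5,8,9}→4  {5,7,8,9}→6  {6,7,8,9}→4
  5 left: {0,3,6,7,9}→1  {1,2,4,5,8}→5  {1,3,6,7,9}→5  {1,4,5,8,9}→20  {1,5,7,8,9}→30  {1,6,7,8,9}→20  {2,4,5,8,9}→5  {3,6,7,8,9}→5  {4,5,7,8,9}→10  {5,6,7,8,9}→10
  6 left: {0,1,3,6,7,9}→6  {0,3,6,7,8,9}→6  {1,2,4,5,8,9}→30  {1,3,6,7,8,9}→30  {1,4,5,7,8,9}→60  {1,5,6,7,8,9}→60  {2,4,5,7,8,9}→15  {3,5,6,7,8,9}→15  {4,5,6,7,8,9}→20
  7 left: {0,1,3,6,7,8,9}→42  {0,3,5,6,7,8,9}→21  {1,2,4,5,7,8,9}→105  {1,3,5,6,7,8,9}→105  {1,4,5,6,7,8,9}→140  {2,4,5,6,7,8,9}→35  {3,4,5,6,7,8,9}→35
  8 left: {0,1,3,5,6,7,8,9}→168  {0,3,4,5,6,7,8,9}→56  {1,2,4,5,6,7,8,9}→280  {1,3,4,5,6,7,8,9}→280  {2,3,4,5,6,7,8,9}→70
  placing 0:q first → 630 extensions
  placing 1:u first → 126 extensions
  placing 2:r first → 504 extensions
total linear extensions = 1260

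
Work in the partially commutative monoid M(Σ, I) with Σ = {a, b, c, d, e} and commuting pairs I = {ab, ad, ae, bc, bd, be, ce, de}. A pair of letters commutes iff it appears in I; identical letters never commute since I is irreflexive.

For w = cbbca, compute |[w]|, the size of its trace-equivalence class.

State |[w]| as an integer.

0(c) covers ∅
1(b) covers ∅
2(b) covers 1:b
3(c) covers 0:c
4(a) covers 3:c
floor of heap: 0:c, 1:b
completions by unplaced set U, small U first (add the entries for U minus each lowest piece of U):
  |U|=1: {2}:1  {4}:1
  |U|=2: {1,2}:1  {2,4}:2  {3,4}:1
  |U|=3: {0,3,4}:1  {1,2,4}:3  {2,3,4}:3
  start at 0(c): 6
  start at 1(b): 4
sum over floor = 10

10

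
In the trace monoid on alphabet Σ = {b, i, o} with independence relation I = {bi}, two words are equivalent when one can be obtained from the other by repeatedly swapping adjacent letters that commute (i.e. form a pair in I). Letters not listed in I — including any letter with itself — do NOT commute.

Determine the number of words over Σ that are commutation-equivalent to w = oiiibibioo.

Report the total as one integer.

0(o) covers ∅
1(i) covers 0:o
2(i) covers 1:i
3(i) covers 2:i
4(b) covers 0:o
5(i) covers 3:i
6(b) covers 4:b
7(i) covers 5:i
8(o) covers 6:b, 7:i
9(o) covers 8:o
floor of heap: 0:o
completions by unplaced set U, small U first (add the entries for U minus each lowest piece of U):
  |U|=1: {9}:1
  |U|=2: {8,9}:1
  |U|=3: {6,8,9}:1  {7,8,9}:1
  |U|=4: {4,6,8,9}:1  {5,7,8,9}:1  {6,7,8,9}:2
  |U|=5: {3,5,7,8,9}:1  {4,6,7,8,9}:3  {5,6,7,8,9}:3
  |U|=6: {2,3,5,7,8,9}:1  {3,5,6,7,8,9}:4  {4,5,6,7,8,9}:6
  |U|=7: {1,2,3,5,7,8,9}:1  {2,3,5,6,7,8,9}:5  {3,4,5,6,7,8,9}:10
  |U|=8: {1,2,3,5,6,7,8,9}:6  {2,3,4,5,6,7,8,9}:15
  start at 0(o): 21

21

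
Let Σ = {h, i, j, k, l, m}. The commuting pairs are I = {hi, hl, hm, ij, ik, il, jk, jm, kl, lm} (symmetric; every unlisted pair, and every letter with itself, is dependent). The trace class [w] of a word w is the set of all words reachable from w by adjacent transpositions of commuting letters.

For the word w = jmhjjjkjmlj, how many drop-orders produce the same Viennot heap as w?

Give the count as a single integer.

piece 0:j — minimal
piece 1:m — minimal
piece 2:h rests on {0:j}
piece 3:j rests on {2:h}
piece 4:j rests on {3:j}
piece 5:j rests on {4:j}
piece 6:k rests on {1:m, 2:h}
piece 7:j rests on {5:j}
piece 8:m rests on {6:k}
piece 9:l rests on {7:j}
piece 10:j rests on {9:l}
minimal pieces: {0:j, 1:m}
ways to finish when only these pieces remain (= sum over removing one remaining piece with nothing left below it):
  1 left: {8}→1  {10}→1
  2 left: {6,8}→1  {8,10}→2  {9,10}→1
  3 left: {1,6,8}→1  {6,8,10}→3  {7,9,10}→1  {8,9,10}→3
  4 left: {1,6,8,10}→4  {5,7,9,10}→1  {6,8,9,10}→6  {7,8,9,10}→4
  5 left: {1,6,8,9,10}→10  {4,5,7,9,10}→1  {5,7,8,9,10}→5  {6,7,8,9,10}→10
  6 left: {1,6,7,8,9,10}→20  {3,4,5,7,9,10}→1  {4,5,7,8,9,10}→6  {5,6,7,8,9,10}→15
  7 left: {1,5,6,7,8,9,10}→35  {3,4,5,7,8,9,10}→7  {4,5,6,7,8,9,10}→21
  8 left: {1,4,5,6,7,8,9,10}→56  {3,4,5,6,7,8,9,10}→28
  9 left: {1,3,4,5,6,7,8,9,10}→84  {2,3,4,5,6,7,8,9,10}→28
  placing 0:j first → 112 extensions
  placing 1:m first → 28 extensions
total linear extensions = 140

140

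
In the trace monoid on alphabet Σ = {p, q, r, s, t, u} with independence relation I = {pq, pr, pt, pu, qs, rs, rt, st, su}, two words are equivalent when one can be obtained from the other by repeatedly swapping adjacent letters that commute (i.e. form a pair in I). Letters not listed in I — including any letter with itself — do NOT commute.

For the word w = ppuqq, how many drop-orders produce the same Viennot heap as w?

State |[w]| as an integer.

#0=p has no predecessor
#1=p depends on [0:p]
#2=u has no predecessor
#3=q depends on [2:u]
#4=q depends on [3:q]
sources: [0:p, 2:u]
N(rest) = Σ N(rest − s) over sources s of rest; N(one piece) = 1:
  size 1 → [1]=1  [4]=1
  size 2 → [0,1]=1  [1,4]=2  [3,4]=1
  size 3 → [0,1,4]=3  [1,3,4]=3  [2,3,4]=1
  first=0(p) contributes 4
  first=2(u) contributes 6
|[w]| = 10

10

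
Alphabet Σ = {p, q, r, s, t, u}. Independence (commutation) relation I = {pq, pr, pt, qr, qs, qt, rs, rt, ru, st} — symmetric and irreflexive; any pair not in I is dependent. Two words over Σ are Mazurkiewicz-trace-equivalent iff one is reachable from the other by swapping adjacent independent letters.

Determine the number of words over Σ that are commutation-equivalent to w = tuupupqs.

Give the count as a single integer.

#0=t has no predecessor
#1=u depends on [0:t]
#2=u depends on [1:u]
#3=p depends on [2:u]
#4=u depends on [3:p]
#5=p depends on [4:u]
#6=q depends on [4:u]
#7=s depends on [5:p]
sources: [0:t]
N(rest) = Σ N(rest − s) over sources s of rest; N(one piece) = 1:
  size 1 → [6]=1  [7]=1
  size 2 → [5,7]=1  [6,7]=2
  size 3 → [5,6,7]=3
  size 4 → [4,5,6,7]=3
  size 5 → [3,4,5,6,7]=3
  size 6 → [2,3,4,5,6,7]=3
  first=0(t) contributes 3

3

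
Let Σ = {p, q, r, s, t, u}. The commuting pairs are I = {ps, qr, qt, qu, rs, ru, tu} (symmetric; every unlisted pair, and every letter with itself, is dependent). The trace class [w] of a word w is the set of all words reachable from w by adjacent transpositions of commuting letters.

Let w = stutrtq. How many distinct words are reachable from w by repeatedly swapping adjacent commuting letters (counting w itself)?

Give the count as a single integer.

piece 0:s — minimal
piece 1:t rests on {0:s}
piece 2:u rests on {0:s}
piece 3:t rests on {1:t}
piece 4:r rests on {3:t}
piece 5:t rests on {4:r}
piece 6:q rests on {0:s}
minimal pieces: {0:s}
ways to finish when only these pieces remain (= sum over removing one remaining piece with nothing left below it):
  1 left: {2}→1  {5}→1  {6}→1
  2 left: {2,5}→2  {2,6}→2  {4,5}→1  {5,6}→2
  3 left: {2,4,5}→3  {2,5,6}→6  {3,4,5}→1  {4,5,6}→3
  4 left: {1,3,4,5}→1  {2,3,4,5}→4  {2,4,5,6}→12  {3,4,5,6}→4
  5 left: {1,2,3,4,5}→5  {1,3,4,5,6}→5  {2,3,4,5,6}→20
  placing 0:s first → 30 extensions

30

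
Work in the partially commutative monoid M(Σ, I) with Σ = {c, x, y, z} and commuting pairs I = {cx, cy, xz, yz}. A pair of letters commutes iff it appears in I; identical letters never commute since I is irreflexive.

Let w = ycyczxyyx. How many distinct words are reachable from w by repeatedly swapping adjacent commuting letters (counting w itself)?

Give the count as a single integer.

0(y) covers ∅
1(c) covers ∅
2(y) covers 0:y
3(c) covers 1:c
4(z) covers 3:c
5(x) covers 2:y
6(y) covers 5:x
7(y) covers 6:y
8(x) covers 7:y
floor of heap: 0:y, 1:c
completions by unplaced set U, small U first (add the entries for U minus each lowest piece of U):
  |U|=1: {4}:1  {8}:1
  |U|=2: {3,4}:1  {4,8}:2  {7,8}:1
  |U|=3: {1,3,4}:1  {3,4,8}:3  {4,7,8}:3  {6,7,8}:1
  |U|=4: {1,3,4,8}:4  {3,4,7,8}:6  {4,6,7,8}:4  {5,6,7,8}:1
  |U|=5: {1,3,4,7,8}:10  {2,5,6,7,8}:1  {3,4,6,7,8}:10  {4,5,6,7,8}:5
  |U|=6: {0,2,5,6,7,8}:1  {1,3,4,6,7,8}:20  {2,4,5,6,7,8}:6  {3,4,5,6,7,8}:15
  |U|=7: {0,2,4,5,6,7,8}:7  {1,3,4,5,6,7,8}:35  {2,3,4,5,6,7,8}:21
  start at 0(y): 56
  start at 1(c): 28
sum over floor = 84

84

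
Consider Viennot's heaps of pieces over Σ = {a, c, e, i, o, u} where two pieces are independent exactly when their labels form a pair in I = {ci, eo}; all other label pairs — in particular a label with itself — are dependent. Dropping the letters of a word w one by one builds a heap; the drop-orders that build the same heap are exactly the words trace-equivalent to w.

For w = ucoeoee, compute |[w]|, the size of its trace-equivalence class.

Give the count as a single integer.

0(u) covers ∅
1(c) covers 0:u
2(o) covers 1:c
3(e) covers 1:c
4(o) covers 2:o
5(e) covers 3:e
6(e) covers 5:e
floor of heap: 0:u
completions by unplaced set U, small U first (add the entries for U minus each lowest piece of U):
  |U|=1: {4}:1  {6}:1
  |U|=2: {2,4}:1  {4,6}:2  {5,6}:1
  |U|=3: {2,4,6}:3  {3,5,6}:1  {4,5,6}:3
  |U|=4: {2,4,5,6}:6  {3,4,5,6}:4
  |U|=5: {2,3,4,5,6}:10
  start at 0(u): 10

10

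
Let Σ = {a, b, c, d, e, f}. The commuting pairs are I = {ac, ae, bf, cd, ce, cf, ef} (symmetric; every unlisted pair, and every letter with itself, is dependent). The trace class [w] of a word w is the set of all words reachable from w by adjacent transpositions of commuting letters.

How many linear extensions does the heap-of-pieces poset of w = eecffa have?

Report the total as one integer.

60

#0=e has no predecessor
#1=e depends on [0:e]
#2=c has no predecessor
#3=f has no predecessor
#4=f depends on [3:f]
#5=a depends on [4:f]
sources: [0:e, 2:c, 3:f]
N(rest) = Σ N(rest − s) over sources s of rest; N(one piece) = 1:
  size 1 → [1]=1  [2]=1  [5]=1
  size 2 → [0,1]=1  [1,2]=2  [1,5]=2  [2,5]=2  [4,5]=1
  size 3 → [0,1,2]=3  [0,1,5]=3  [1,2,5]=6  [1,4,5]=3  [2,4,5]=3  [3,4,5]=1
  size 4 → [0,1,2,5]=12  [0,1,4,5]=6  [1,2,4,5]=12  [1,3,4,5]=4  [2,3,4,5]=4
  first=0(e) contributes 20
  first=2(c) contributes 10
  first=3(f) contributes 30
|[w]| = 60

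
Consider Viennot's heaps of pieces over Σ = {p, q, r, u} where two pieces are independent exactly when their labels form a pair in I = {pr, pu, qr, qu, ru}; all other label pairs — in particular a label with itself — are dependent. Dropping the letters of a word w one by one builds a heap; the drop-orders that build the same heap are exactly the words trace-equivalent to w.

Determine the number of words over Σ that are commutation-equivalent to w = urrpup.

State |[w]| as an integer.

0(u) covers ∅
1(r) covers ∅
2(r) covers 1:r
3(p) covers ∅
4(u) covers 0:u
5(p) covers 3:p
floor of heap: 0:u, 1:r, 3:p
completions by unplaced set U, small U first (add the entries for U minus each lowest piece of U):
  |U|=1: {2}:1  {4}:1  {5}:1
  |U|=2: {0,4}:1  {1,2}:1  {2,4}:2  {2,5}:2  {3,5}:1  {4,5}:2
  |U|=3: {0,2,4}:3  {0,4,5}:3  {1,2,4}:3  {1,2,5}:3  {2,3,5}:3  {2,4,5}:6  {3,4,5}:3
  |U|=4: {0,1,2,4}:6  {0,2,4,5}:12  {0,3,4,5}:6  {1,2,3,5}:6  {1,2,4,5}:12  {2,3,4,5}:12
  start at 0(u): 30
  start at 1(r): 30
  start at 3(p): 30
sum over floor = 90

90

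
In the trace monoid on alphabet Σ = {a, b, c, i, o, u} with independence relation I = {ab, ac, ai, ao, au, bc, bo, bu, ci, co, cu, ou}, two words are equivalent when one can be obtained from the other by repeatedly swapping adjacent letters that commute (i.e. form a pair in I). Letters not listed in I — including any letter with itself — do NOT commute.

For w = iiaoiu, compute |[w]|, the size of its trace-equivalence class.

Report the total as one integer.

6

drop 0:i onto floor
drop 1:i onto {0:i}
drop 2:a onto floor
drop 3:o onto {1:i}
drop 4:i onto {3:o}
drop 5:u onto {4:i}
ground layer = {0:i, 2:a}
drop-orders for the pieces not yet dropped (sum over which currently-grounded one goes next):
  1 to go: {2} 1  {5} 1
  2 to go: {2,5} 2  {4,5} 1
  3 to go: {2,4,5} 3  {3,4,5} 1
  4 to go: {1,3,4,5} 1  {2,3,4,5} 4
  if 0:i drops first: 5 orders
  if 2:a drops first: 1 orders
heap linearizations: 6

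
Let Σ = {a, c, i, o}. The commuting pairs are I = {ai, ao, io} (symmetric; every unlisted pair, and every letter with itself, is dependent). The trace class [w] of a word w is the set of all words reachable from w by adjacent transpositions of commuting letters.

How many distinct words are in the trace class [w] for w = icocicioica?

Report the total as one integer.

3

piece 0:i — minimal
piece 1:c rests on {0:i}
piece 2:o rests on {1:c}
piece 3:c rests on {2:o}
piece 4:i rests on {3:c}
piece 5:c rests on {4:i}
piece 6:i rests on {5:c}
piece 7:o rests on {5:c}
piece 8:i rests on {6:i}
piece 9:c rests on {7:o, 8:i}
piece 10:a rests on {9:c}
minimal pieces: {0:i}
ways to finish when only these pieces remain (= sum over removing one remaining piece with nothing left below it):
  1 left: {10}→1
  2 left: {9,10}→1
  3 left: {7,9,10}→1  {8,9,10}→1
  4 left: {6,8,9,10}→1  {7,8,9,10}→2
  5 left: {6,7,8,9,10}→3
  6 left: {5,6,7,8,9,10}→3
  7 left: {4,5,6,7,8,9,10}→3
  8 left: {3,4,5,6,7,8,9,10}→3
  9 left: {2,3,4,5,6,7,8,9,10}→3
  placing 0:i first → 3 extensions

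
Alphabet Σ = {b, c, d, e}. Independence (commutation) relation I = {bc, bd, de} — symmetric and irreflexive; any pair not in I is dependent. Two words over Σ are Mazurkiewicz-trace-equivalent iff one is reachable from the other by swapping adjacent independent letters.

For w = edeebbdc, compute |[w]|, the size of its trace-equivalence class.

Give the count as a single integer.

#0=e has no predecessor
#1=d has no predecessor
#2=e depends on [0:e]
#3=e depends on [2:e]
#4=b depends on [3:e]
#5=b depends on [4:b]
#6=d depends on [1:d]
#7=c depends on [3:e, 6:d]
sources: [0:e, 1:d]
N(rest) = Σ N(rest − s) over sources s of rest; N(one piece) = 1:
  size 1 → [5]=1  [7]=1
  size 2 → [4,5]=1  [5,7]=2  [6,7]=1
  size 3 → [1,6,7]=1  [4,5,7]=3  [5,6,7]=3
  size 4 → [1,5,6,7]=4  [3,4,5,7]=3  [4,5,6,7]=6
  size 5 → [1,4,5,6,7]=10  [2,3,4,5,7]=3  [3,4,5,6,7]=9
  size 6 → [0,2,3,4,5,7]=3  [1,3,4,5,6,7]=19  [2,3,4,5,6,7]=12
  first=0(e) contributes 31
  first=1(d) contributes 15
|[w]| = 46

46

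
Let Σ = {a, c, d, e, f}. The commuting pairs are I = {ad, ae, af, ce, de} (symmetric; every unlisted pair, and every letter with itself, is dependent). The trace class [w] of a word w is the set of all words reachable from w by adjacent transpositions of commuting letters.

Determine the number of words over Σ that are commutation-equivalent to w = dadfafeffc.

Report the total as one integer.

36

piece 0:d — minimal
piece 1:a — minimal
piece 2:d rests on {0:d}
piece 3:f rests on {2:d}
piece 4:a rests on {1:a}
piece 5:f rests on {3:f}
piece 6:e rests on {5:f}
piece 7:f rests on {6:e}
piece 8:f rests on {7:f}
piece 9:c rests on {4:a, 8:f}
minimal pieces: {0:d, 1:a}
ways to finish when only these pieces remain (= sum over removing one remaining piece with nothing left below it):
  1 left: {9}→1
  2 left: {4,9}→1  {8,9}→1
  3 left: {1,4,9}→1  {4,8,9}→2  {7,8,9}→1
  4 left: {1,4,8,9}→3  {4,7,8,9}→3  {6,7,8,9}→1
  5 left: {1,4,7,8,9}→6  {4,6,7,8,9}→4  {5,6,7,8,9}→1
  6 left: {1,4,6,7,8,9}→10  {3,5,6,7,8,9}→1  {4,5,6,7,8,9}→5
  7 left: {1,4,5,6,7,8,9}→15  {2,3,5,6,7,8,9}→1  {3,4,5,6,7,8,9}→6
  8 left: {0,2,3,5,6,7,8,9}→1  {1,3,4,5,6,7,8,9}→21  {2,3,4,5,6,7,8,9}→7
  placing 0:d first → 28 extensions
  placing 1:a first → 8 extensions
total linear extensions = 36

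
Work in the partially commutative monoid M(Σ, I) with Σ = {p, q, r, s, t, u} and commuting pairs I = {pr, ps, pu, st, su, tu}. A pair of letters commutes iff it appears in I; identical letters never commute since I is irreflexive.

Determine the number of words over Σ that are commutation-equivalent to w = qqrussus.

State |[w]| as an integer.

piece 0:q — minimal
piece 1:q rests on {0:q}
piece 2:r rests on {1:q}
piece 3:u rests on {2:r}
piece 4:s rests on {2:r}
piece 5:s rests on {4:s}
piece 6:u rests on {3:u}
piece 7:s rests on {5:s}
minimal pieces: {0:q}
ways to finish when only these pieces remain (= sum over removing one remaining piece with nothing left below it):
  1 left: {6}→1  {7}→1
  2 left: {3,6}→1  {5,7}→1  {6,7}→2
  3 left: {3,6,7}→3  {4,5,7}→1  {5,6,7}→3
  4 left: {3,5,6,7}→6  {4,5,6,7}→4
  5 left: {3,4,5,6,7}→10
  6 left: {2,3,4,5,6,7}→10
  placing 0:q first → 10 extensions

10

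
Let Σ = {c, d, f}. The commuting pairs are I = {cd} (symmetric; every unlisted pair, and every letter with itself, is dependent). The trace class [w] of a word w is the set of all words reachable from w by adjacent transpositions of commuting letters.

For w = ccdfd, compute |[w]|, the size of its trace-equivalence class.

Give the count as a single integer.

3

0(c) covers ∅
1(c) covers 0:c
2(d) covers ∅
3(f) covers 1:c, 2:d
4(d) covers 3:f
floor of heap: 0:c, 2:d
completions by unplaced set U, small U first (add the entries for U minus each lowest piece of U):
  |U|=1: {4}:1
  |U|=2: {3,4}:1
  |U|=3: {1,3,4}:1  {2,3,4}:1
  start at 0(c): 2
  start at 2(d): 1
sum over floor = 3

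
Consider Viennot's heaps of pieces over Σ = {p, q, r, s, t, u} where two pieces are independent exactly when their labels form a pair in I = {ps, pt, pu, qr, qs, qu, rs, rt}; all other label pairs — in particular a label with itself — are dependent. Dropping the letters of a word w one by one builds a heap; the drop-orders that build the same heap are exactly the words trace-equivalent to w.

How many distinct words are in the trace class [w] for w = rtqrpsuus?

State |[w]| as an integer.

#0=r has no predecessor
#1=t has no predecessor
#2=q depends on [1:t]
#3=r depends on [0:r]
#4=p depends on [2:q, 3:r]
#5=s depends on [1:t]
#6=u depends on [3:r, 5:s]
#7=u depends on [6:u]
#8=s depends on [7:u]
sources: [0:r, 1:t]
N(rest) = Σ N(rest − s) over sources s of rest; N(one piece) = 1:
  size 1 → [4]=1  [8]=1
  size 2 → [2,4]=1  [4,8]=2  [7,8]=1
  size 3 → [2,4,8]=3  [4,7,8]=3  [6,7,8]=1
  size 4 → [2,4,7,8]=6  [4,6,7,8]=4  [5,6,7,8]=1
  size 5 → [2,4,6,7,8]=10  [3,4,6,7,8]=4  [4,5,6,7,8]=5
  size 6 → [0,3,4,6,7,8]=4  [2,3,4,6,7,8]=14  [2,4,5,6,7,8]=15  [3,4,5,6,7,8]=9
  size 7 → [0,2,3,4,6,7,8]=18  [0,3,4,5,6,7,8]=13  [1,2,4,5,6,7,8]=15  [2,3,4,5,6,7,8]=38
  first=0(r) contributes 53
  first=1(t) contributes 69
|[w]| = 122

122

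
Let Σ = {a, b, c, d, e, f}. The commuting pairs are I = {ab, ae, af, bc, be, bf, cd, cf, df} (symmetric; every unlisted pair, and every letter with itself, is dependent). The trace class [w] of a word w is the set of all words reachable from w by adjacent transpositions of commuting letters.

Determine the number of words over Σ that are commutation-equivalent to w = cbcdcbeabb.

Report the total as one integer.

452

0(c) covers ∅
1(b) covers ∅
2(c) covers 0:c
3(d) covers 1:b
4(c) covers 2:c
5(b) covers 3:d
6(e) covers 3:d, 4:c
7(a) covers 3:d, 4:c
8(b) covers 5:b
9(b) covers 8:b
floor of heap: 0:c, 1:b
completions by unplaced set U, small U first (add the entries for U minus each lowest piece of U):
  |U|=1: {6}:1  {7}:1  {9}:1
  |U|=2: {6,7}:2  {6,9}:2  {7,9}:2  {8,9}:1
  |U|=3: {4,6,7}:2  {5,8,9}:1  {6,7,9}:6  {6,8,9}:3  {7,8,9}:3
  |U|=4: {2,4,6,7}:2  {4,6,7,9}:8  {5,6,8,9}:4  {5,7,8,9}:4  {6,7,8,9}:12
  |U|=5: {0,2,4,6,7}:2  {2,4,6,7,9}:10  {4,6,7,8,9}:20  {5,6,7,8,9}:20
  |U|=6: {0,2,4,6,7,9}:12  {2,4,6,7,8,9}:30  {3,5,6,7,8,9}:20  {4,5,6,7,8,9}:40
  |U|=7: {0,2,4,6,7,8,9}:42  {1,3,5,6,7,8,9}:20  {2,4,5,6,7,8,9}:70  {3,4,5,6,7,8,9}:60
  |U|=8: {0,2,4,5,6,7,8,9}:112  {1,3,4,5,6,7,8,9}:80  {2,3,4,5,6,7,8,9}:130
  start at 0(c): 210
  start at 1(b): 242
sum over floor = 452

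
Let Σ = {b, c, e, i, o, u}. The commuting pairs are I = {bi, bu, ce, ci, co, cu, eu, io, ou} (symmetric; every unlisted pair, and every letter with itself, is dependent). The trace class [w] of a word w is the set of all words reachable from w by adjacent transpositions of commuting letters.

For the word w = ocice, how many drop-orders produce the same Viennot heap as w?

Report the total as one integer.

piece 0:o — minimal
piece 1:c — minimal
piece 2:i — minimal
piece 3:c rests on {1:c}
piece 4:e rests on {0:o, 2:i}
minimal pieces: {0:o, 1:c, 2:i}
ways to finish when only these pieces remain (= sum over removing one remaining piece with nothing left below it):
  1 left: {3}→1  {4}→1
  2 left: {0,4}→1  {1,3}→1  {2,4}→1  {3,4}→2
  3 left: {0,2,4}→2  {0,3,4}→3  {1,3,4}→3  {2,3,4}→3
  placing 0:o first → 6 extensions
  placing 1:c first → 8 extensions
  placing 2:i first → 6 extensions
total linear extensions = 20

20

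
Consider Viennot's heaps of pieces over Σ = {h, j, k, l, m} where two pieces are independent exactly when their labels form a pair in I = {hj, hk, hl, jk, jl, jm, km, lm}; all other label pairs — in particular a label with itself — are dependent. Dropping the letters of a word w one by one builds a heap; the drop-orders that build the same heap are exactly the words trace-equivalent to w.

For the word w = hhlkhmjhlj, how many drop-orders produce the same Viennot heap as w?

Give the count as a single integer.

2520

piece 0:h — minimal
piece 1:h rests on {0:h}
piece 2:l — minimal
piece 3:k rests on {2:l}
piece 4:h rests on {1:h}
piece 5:m rests on {4:h}
piece 6:j — minimal
piece 7:h rests on {5:m}
piece 8:l rests on {3:k}
piece 9:j rests on {6:j}
minimal pieces: {0:h, 2:l, 6:j}
ways to finish when only these pieces remain (= sum over removing one remaining piece with nothing left below it):
  1 left: {7}→1  {8}→1  {9}→1
  2 left: {3,8}→1  {5,7}→1  {6,9}→1  {7,8}→2  {7,9}→2  {8,9}→2
  3 left: {2,3,8}→1  {3,7,8}→3  {3,8,9}→3  {4,5,7}→1  {5,7,8}→3  {5,7,9}→3  {6,7,9}→3  {6,8,9}→3  {7,8,9}→6
  4 left: {1,4,5,7}→1  {2,3,7,8}→4  {2,3,8,9}→4  {3,5,7,8}→6  {3,6,8,9}→6  {3,7,8,9}→12  {4,5,7,8}→4  {4,5,7,9}→4  {5,6,7,9}→6  {5,7,8,9}→12  {6,7,8,9}→12
  5 left: {0,1,4,5,7}→1  {1,4,5,7,8}→5  {1,4,5,7,9}→5  {2,3,5,7,8}→10  {2,3,6,8,9}→10  {2,3,7,8,9}→20  {3,4,5,7,8}→10  {3,5,7,8,9}→30  {3,6,7,8,9}→30  {4,5,6,7,9}→10  {4,5,7,8,9}→20  {5,6,7,8,9}→30
  6 left: {0,1,4,5,7,8}→6  {0,1,4,5,7,9}→6  {1,3,4,5,7,8}→15  {1,4,5,6,7,9}→15  {1,4,5,7,8,9}→30  {2,3,4,5,7,8}→20  {2,3,5,7,8,9}→60  {2,3,6,7,8,9}→60  {3,4,5,7,8,9}→60  {3,5,6,7,8,9}→90  {4,5,6,7,8,9}→60
  7 left: {0,1,3,4,5,7,8}→21  {0,1,4,5,6,7,9}→21  {0,1,4,5,7,8,9}→42  {1,2,3,4,5,7,8}→35  {1,3,4,5,7,8,9}→105  {1,4,5,6,7,8,9}→105  {2,3,4,5,7,8,9}→140  {2,3,5,6,7,8,9}→210  {3,4,5,6,7,8,9}→210
  8 left: {0,1,2,3,4,5,7,8}→56  {0,1,3,4,5,7,8,9}→168  {0,1,4,5,6,7,8,9}→168  {1,2,3,4,5,7,8,9}→280  {1,3,4,5,6,7,8,9}→420  {2,3,4,5,6,7,8,9}→560
  placing 0:h first → 1260 extensions
  placing 2:l first → 756 extensions
  placing 6:j first → 504 extensions
total linear extensions = 2520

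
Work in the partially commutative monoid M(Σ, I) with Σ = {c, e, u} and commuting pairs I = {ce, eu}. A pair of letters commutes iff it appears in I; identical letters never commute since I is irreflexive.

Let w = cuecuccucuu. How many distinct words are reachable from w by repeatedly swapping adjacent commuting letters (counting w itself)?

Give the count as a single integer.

11

#0=c has no predecessor
#1=u depends on [0:c]
#2=e has no predecessor
#3=c depends on [1:u]
#4=u depends on [3:c]
#5=c depends on [4:u]
#6=c depends on [5:c]
#7=u depends on [6:c]
#8=c depends on [7:u]
#9=u depends on [8:c]
#10=u depends on [9:u]
sources: [0:c, 2:e]
N(rest) = Σ N(rest − s) over sources s of rest; N(one piece) = 1:
  size 1 → [2]=1  [10]=1
  size 2 → [2,10]=2  [9,10]=1
  size 3 → [2,9,10]=3  [8,9,10]=1
  size 4 → [2,8,9,10]=4  [7,8,9,10]=1
  size 5 → [2,7,8,9,10]=5  [6,7,8,9,10]=1
  size 6 → [2,6,7,8,9,10]=6  [5,6,7,8,9,10]=1
  size 7 → [2,5,6,7,8,9,10]=7  [4,5,6,7,8,9,10]=1
  size 8 → [2,4,5,6,7,8,9,10]=8  [3,4,5,6,7,8,9,10]=1
  size 9 → [1,3,4,5,6,7,8,9,10]=1  [2,3,4,5,6,7,8,9,10]=9
  first=0(c) contributes 10
  first=2(e) contributes 1
|[w]| = 11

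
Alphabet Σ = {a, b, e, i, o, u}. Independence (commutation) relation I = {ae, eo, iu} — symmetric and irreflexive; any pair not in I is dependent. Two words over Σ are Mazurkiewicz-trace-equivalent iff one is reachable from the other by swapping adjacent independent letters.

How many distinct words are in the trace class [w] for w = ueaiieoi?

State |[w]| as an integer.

piece 0:u — minimal
piece 1:e rests on {0:u}
piece 2:a rests on {0:u}
piece 3:i rests on {1:e, 2:a}
piece 4:i rests on {3:i}
piece 5:e rests on {4:i}
piece 6:o rests on {4:i}
piece 7:i rests on {5:e, 6:o}
minimal pieces: {0:u}
ways to finish when only these pieces remain (= sum over removing one remaining piece with nothing left below it):
  1 left: {7}→1
  2 left: {5,7}→1  {6,7}→1
  3 left: {5,6,7}→2
  4 left: {4,5,6,7}→2
  5 left: {3,4,5,6,7}→2
  6 left: {1,3,4,5,6,7}→2  {2,3,4,5,6,7}→2
  placing 0:u first → 4 extensions

4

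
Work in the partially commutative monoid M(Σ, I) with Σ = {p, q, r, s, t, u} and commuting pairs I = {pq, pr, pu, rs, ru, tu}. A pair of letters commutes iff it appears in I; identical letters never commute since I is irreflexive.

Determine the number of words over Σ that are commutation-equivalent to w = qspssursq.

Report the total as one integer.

piece 0:q — minimal
piece 1:s rests on {0:q}
piece 2:p rests on {1:s}
piece 3:s rests on {2:p}
piece 4:s rests on {3:s}
piece 5:u rests on {4:s}
piece 6:r rests on {0:q}
piece 7:s rests on {5:u}
piece 8:q rests on {6:r, 7:s}
minimal pieces: {0:q}
ways to finish when only these pieces remain (= sum over removing one remaining piece with nothing left below it):
  1 left: {8}→1
  2 left: {6,8}→1  {7,8}→1
  3 left: {5,7,8}→1  {6,7,8}→2
  4 left: {4,5,7,8}→1  {5,6,7,8}→3
  5 left: {3,4,5,7,8}→1  {4,5,6,7,8}→4
  6 left: {2,3,4,5,7,8}→1  {3,4,5,6,7,8}→5
  7 left: {1,2,3,4,5,7,8}→1  {2,3,4,5,6,7,8}→6
  placing 0:q first → 7 extensions

7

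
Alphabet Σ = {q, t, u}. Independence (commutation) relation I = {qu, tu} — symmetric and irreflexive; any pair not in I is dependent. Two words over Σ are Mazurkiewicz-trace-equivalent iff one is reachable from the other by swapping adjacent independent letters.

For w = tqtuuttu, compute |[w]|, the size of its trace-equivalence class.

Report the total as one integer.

56

#0=t has no predecessor
#1=q depends on [0:t]
#2=t depends on [1:q]
#3=u has no predecessor
#4=u depends on [3:u]
#5=t depends on [2:t]
#6=t depends on [5:t]
#7=u depends on [4:u]
sources: [0:t, 3:u]
N(rest) = Σ N(rest − s) over sources s of rest; N(one piece) = 1:
  size 1 → [6]=1  [7]=1
  size 2 → [4,7]=1  [5,6]=1  [6,7]=2
  size 3 → [2,5,6]=1  [3,4,7]=1  [4,6,7]=3  [5,6,7]=3
  size 4 → [1,2,5,6]=1  [2,5,6,7]=4  [3,4,6,7]=4  [4,5,6,7]=6
  size 5 → [0,1,2,5,6]=1  [1,2,5,6,7]=5  [2,4,5,6,7]=10  [3,4,5,6,7]=10
  size 6 → [0,1,2,5,6,7]=6  [1,2,4,5,6,7]=15  [2,3,4,5,6,7]=20
  first=0(t) contributes 35
  first=3(u) contributes 21
|[w]| = 56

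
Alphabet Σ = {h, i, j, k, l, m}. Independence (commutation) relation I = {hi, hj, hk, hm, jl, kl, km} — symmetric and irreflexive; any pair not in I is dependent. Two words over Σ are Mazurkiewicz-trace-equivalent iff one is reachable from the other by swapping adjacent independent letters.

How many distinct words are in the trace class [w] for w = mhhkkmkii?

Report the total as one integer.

#0=m has no predecessor
#1=h has no predecessor
#2=h depends on [1:h]
#3=k has no predecessor
#4=k depends on [3:k]
#5=m depends on [0:m]
#6=k depends on [4:k]
#7=i depends on [5:m, 6:k]
#8=i depends on [7:i]
sources: [0:m, 1:h, 3:k]
N(rest) = Σ N(rest − s) over sources s of rest; N(one piece) = 1:
  size 1 → [2]=1  [8]=1
  size 2 → [1,2]=1  [2,8]=2  [7,8]=1
  size 3 → [1,2,8]=3  [2,7,8]=3  [5,7,8]=1  [6,7,8]=1
  size 4 → [0,5,7,8]=1  [1,2,7,8]=6  [2,5,7,8]=4  [2,6,7,8]=4  [4,6,7,8]=1  [5,6,7,8]=2
  size 5 → [0,2,5,7,8]=5  [0,5,6,7,8]=3  [1,2,5,7,8]=10  [1,2,6,7,8]=10  [2,4,6,7,8]=5  [2,5,6,7,8]=10  [3,4,6,7,8]=1  [4,5,6,7,8]=3
  size 6 → [0,1,2,5,7,8]=15  [0,2,5,6,7,8]=18  [0,4,5,6,7,8]=6  [1,2,4,6,7,8]=15  [1,2,5,6,7,8]=30  [2,3,4,6,7,8]=6  [2,4,5,6,7,8]=18  [3,4,5,6,7,8]=4
  size 7 → [0,1,2,5,6,7,8]=63  [0,2,4,5,6,7,8]=42  [0,3,4,5,6,7,8]=10  [1,2,3,4,6,7,8]=21  [1,2,4,5,6,7,8]=63  [2,3,4,5,6,7,8]=28
  first=0(m) contributes 112
  first=1(h) contributes 80
  first=3(k) contributes 168
|[w]| = 360

360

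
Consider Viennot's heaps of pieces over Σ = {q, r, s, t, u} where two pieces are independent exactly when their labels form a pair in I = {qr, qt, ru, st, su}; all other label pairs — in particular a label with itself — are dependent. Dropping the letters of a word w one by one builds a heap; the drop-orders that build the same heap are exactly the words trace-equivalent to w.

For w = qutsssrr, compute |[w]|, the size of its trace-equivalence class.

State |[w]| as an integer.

10

piece 0:q — minimal
piece 1:u rests on {0:q}
piece 2:t rests on {1:u}
piece 3:s rests on {0:q}
piece 4:s rests on {3:s}
piece 5:s rests on {4:s}
piece 6:r rests on {2:t, 5:s}
piece 7:r rests on {6:r}
minimal pieces: {0:q}
ways to finish when only these pieces remain (= sum over removing one remaining piece with nothing left below it):
  1 left: {7}→1
  2 left: {6,7}→1
  3 left: {2,6,7}→1  {5,6,7}→1
  4 left: {1,2,6,7}→1  {2,5,6,7}→2  {4,5,6,7}→1
  5 left: {1,2,5,6,7}→3  {2,4,5,6,7}→3  {3,4,5,6,7}→1
  6 left: {1,2,4,5,6,7}→6  {2,3,4,5,6,7}→4
  placing 0:q first → 10 extensions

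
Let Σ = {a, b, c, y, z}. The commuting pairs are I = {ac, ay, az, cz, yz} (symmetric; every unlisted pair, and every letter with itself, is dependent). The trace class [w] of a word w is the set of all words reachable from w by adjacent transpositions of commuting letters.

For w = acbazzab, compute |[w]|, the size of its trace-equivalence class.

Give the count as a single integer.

piece 0:a — minimal
piece 1:c — minimal
piece 2:b rests on {0:a, 1:c}
piece 3:a rests on {2:b}
piece 4:z rests on {2:b}
piece 5:z rests on {4:z}
piece 6:a rests on {3:a}
piece 7:b rests on {5:z, 6:a}
minimal pieces: {0:a, 1:c}
ways to finish when only these pieces remain (= sum over removing one remaining piece with nothing left below it):
  1 left: {7}→1
  2 left: {5,7}→1  {6,7}→1
  3 left: {3,6,7}→1  {4,5,7}→1  {5,6,7}→2
  4 left: {3,5,6,7}→3  {4,5,6,7}→3
  5 left: {3,4,5,6,7}→6
  6 left: {2,3,4,5,6,7}→6
  placing 0:a first → 6 extensions
  placing 1:c first → 6 extensions
total linear extensions = 12

12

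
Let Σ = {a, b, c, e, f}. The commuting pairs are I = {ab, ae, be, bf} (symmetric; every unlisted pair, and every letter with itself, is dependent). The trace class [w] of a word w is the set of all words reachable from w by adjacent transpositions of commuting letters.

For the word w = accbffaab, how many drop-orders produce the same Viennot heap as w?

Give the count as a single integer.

#0=a has no predecessor
#1=c depends on [0:a]
#2=c depends on [1:c]
#3=b depends on [2:c]
#4=f depends on [2:c]
#5=f depends on [4:f]
#6=a depends on [5:f]
#7=a depends on [6:a]
#8=b depends on [3:b]
sources: [0:a]
N(rest) = Σ N(rest − s) over sources s of rest; N(one piece) = 1:
  size 1 → [7]=1  [8]=1
  size 2 → [3,8]=1  [6,7]=1  [7,8]=2
  size 3 → [3,7,8]=3  [5,6,7]=1  [6,7,8]=3
  size 4 → [3,6,7,8]=6  [4,5,6,7]=1  [5,6,7,8]=4
  size 5 → [3,5,6,7,8]=10  [4,5,6,7,8]=5
  size 6 → [3,4,5,6,7,8]=15
  size 7 → [2,3,4,5,6,7,8]=15
  first=0(a) contributes 15

15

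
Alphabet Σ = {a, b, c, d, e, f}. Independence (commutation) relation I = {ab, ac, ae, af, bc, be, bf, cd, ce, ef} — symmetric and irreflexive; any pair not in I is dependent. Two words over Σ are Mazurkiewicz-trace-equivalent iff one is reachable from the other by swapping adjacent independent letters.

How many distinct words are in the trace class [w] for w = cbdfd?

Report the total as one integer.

3

piece 0:c — minimal
piece 1:b — minimal
piece 2:d rests on {1:b}
piece 3:f rests on {0:c, 2:d}
piece 4:d rests on {3:f}
minimal pieces: {0:c, 1:b}
ways to finish when only these pieces remain (= sum over removing one remaining piece with nothing left below it):
  1 left: {4}→1
  2 left: {3,4}→1
  3 left: {0,3,4}→1  {2,3,4}→1
  placing 0:c first → 1 extensions
  placing 1:b first → 2 extensions
total linear extensions = 3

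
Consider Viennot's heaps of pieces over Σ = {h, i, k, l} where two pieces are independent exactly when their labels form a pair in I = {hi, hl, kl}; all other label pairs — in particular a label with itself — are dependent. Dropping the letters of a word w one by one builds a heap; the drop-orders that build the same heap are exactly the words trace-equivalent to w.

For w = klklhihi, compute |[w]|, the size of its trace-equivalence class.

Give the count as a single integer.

53

0(k) covers ∅
1(l) covers ∅
2(k) covers 0:k
3(l) covers 1:l
4(h) covers 2:k
5(i) covers 2:k, 3:l
6(h) covers 4:h
7(i) covers 5:i
floor of heap: 0:k, 1:l
completions by unplaced set U, small U first (add the entries for U minus each lowest piece of U):
  |U|=1: {6}:1  {7}:1
  |U|=2: {4,6}:1  {5,7}:1  {6,7}:2
  |U|=3: {3,5,7}:1  {4,6,7}:3  {5,6,7}:3
  |U|=4: {1,3,5,7}:1  {3,5,6,7}:4  {4,5,6,7}:6
  |U|=5: {1,3,5,6,7}:5  {2,4,5,6,7}:6  {3,4,5,6,7}:10
  |U|=6: {0,2,4,5,6,7}:6  {1,3,4,5,6,7}:15  {2,3,4,5,6,7}:16
  start at 0(k): 31
  start at 1(l): 22
sum over floor = 53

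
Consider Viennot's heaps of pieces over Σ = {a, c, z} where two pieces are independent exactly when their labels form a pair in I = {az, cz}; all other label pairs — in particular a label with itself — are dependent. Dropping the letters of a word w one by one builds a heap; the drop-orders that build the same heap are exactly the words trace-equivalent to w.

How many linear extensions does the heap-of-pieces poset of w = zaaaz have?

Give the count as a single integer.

10

#0=z has no predecessor
#1=a has no predecessor
#2=a depends on [1:a]
#3=a depends on [2:a]
#4=z depends on [0:z]
sources: [0:z, 1:a]
N(rest) = Σ N(rest − s) over sources s of rest; N(one piece) = 1:
  size 1 → [3]=1  [4]=1
  size 2 → [0,4]=1  [2,3]=1  [3,4]=2
  size 3 → [0,3,4]=3  [1,2,3]=1  [2,3,4]=3
  first=0(z) contributes 4
  first=1(a) contributes 6
|[w]| = 10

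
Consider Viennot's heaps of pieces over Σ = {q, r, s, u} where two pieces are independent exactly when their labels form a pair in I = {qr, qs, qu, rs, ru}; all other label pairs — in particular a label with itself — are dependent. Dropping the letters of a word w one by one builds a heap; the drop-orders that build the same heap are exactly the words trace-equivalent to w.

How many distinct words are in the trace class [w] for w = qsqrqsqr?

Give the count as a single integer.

piece 0:q — minimal
piece 1:s — minimal
piece 2:q rests on {0:q}
piece 3:r — minimal
piece 4:q rests on {2:q}
piece 5:s rests on {1:s}
piece 6:q rests on {4:q}
piece 7:r rests on {3:r}
minimal pieces: {0:q, 1:s, 3:r}
ways to finish when only these pieces remain (= sum over removing one remaining piece with nothing left below it):
  1 left: {5}→1  {6}→1  {7}→1
  2 left: {1,5}→1  {3,7}→1  {4,6}→1  {5,6}→2  {5,7}→2  {6,7}→2
  3 left: {1,5,6}→3  {1,5,7}→3  {2,4,6}→1  {3,5,7}→3  {3,6,7}→3  {4,5,6}→3  {4,6,7}→3  {5,6,7}→6
  4 left: {0,2,4,6}→1  {1,3,5,7}→6  {1,4,5,6}→6  {1,5,6,7}→12  {2,4,5,6}→4  {2,4,6,7}→4  {3,4,6,7}→6  {3,5,6,7}→12  {4,5,6,7}→12
  5 left: {0,2,4,5,6}→5  {0,2,4,6,7}→5  {1,2,4,5,6}→10  {1,3,5,6,7}→30  {1,4,5,6,7}→30  {2,3,4,6,7}→10  {2,4,5,6,7}→20  {3,4,5,6,7}→30
  6 left: {0,1,2,4,5,6}→15  {0,2,3,4,6,7}→15  {0,2,4,5,6,7}→30  {1,2,4,5,6,7}→60  {1,3,4,5,6,7}→90  {2,3,4,5,6,7}→60
  placing 0:q first → 210 extensions
  placing 1:s first → 105 extensions
  placing 3:r first → 105 extensions
total linear extensions = 420

420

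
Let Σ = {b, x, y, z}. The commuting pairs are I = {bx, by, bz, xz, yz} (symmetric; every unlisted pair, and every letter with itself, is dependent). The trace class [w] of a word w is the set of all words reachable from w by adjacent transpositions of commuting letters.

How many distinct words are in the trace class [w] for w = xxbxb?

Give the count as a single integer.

drop 0:x onto floor
drop 1:x onto {0:x}
drop 2:b onto floor
drop 3:x onto {1:x}
drop 4:b onto {2:b}
ground layer = {0:x, 2:b}
drop-orders for the pieces not yet dropped (sum over which currently-grounded one goes next):
  1 to go: {3} 1  {4} 1
  2 to go: {1,3} 1  {2,4} 1  {3,4} 2
  3 to go: {0,1,3} 1  {1,3,4} 3  {2,3,4} 3
  if 0:x drops first: 6 orders
  if 2:b drops first: 4 orders
heap linearizations: 10

10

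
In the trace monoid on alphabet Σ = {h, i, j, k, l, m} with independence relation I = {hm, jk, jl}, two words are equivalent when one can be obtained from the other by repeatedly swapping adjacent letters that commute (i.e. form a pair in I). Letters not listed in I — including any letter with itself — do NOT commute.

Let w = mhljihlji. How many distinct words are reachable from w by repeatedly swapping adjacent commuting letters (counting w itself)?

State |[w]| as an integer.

8

piece 0:m — minimal
piece 1:h — minimal
piece 2:l rests on {0:m, 1:h}
piece 3:j rests on {0:m, 1:h}
piece 4:i rests on {2:l, 3:j}
piece 5:h rests on {4:i}
piece 6:l rests on {5:h}
piece 7:j rests on {5:h}
piece 8:i rests on {6:l, 7:j}
minimal pieces: {0:m, 1:h}
ways to finish when only these pieces remain (= sum over removing one remaining piece with nothing left below it):
  1 left: {8}→1
  2 left: {6,8}→1  {7,8}→1
  3 left: {6,7,8}→2
  4 left: {5,6,7,8}→2
  5 left: {4,5,6,7,8}→2
  6 left: {2,4,5,6,7,8}→2  {3,4,5,6,7,8}→2
  7 left: {2,3,4,5,6,7,8}→4
  placing 0:m first → 4 extensions
  placing 1:h first → 4 extensions
total linear extensions = 8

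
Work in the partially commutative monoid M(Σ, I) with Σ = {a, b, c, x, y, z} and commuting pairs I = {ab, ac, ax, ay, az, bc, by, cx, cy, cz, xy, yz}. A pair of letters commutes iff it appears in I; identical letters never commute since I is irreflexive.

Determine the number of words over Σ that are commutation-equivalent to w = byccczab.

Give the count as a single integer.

1120

#0=b has no predecessor
#1=y has no predecessor
#2=c has no predecessor
#3=c depends on [2:c]
#4=c depends on [3:c]
#5=z depends on [0:b]
#6=a has no predecessor
#7=b depends on [5:z]
sources: [0:b, 1:y, 2:c, 6:a]
N(rest) = Σ N(rest − s) over sources s of rest; N(one piece) = 1:
  size 1 → [1]=1  [4]=1  [6]=1  [7]=1
  size 2 → [1,4]=2  [1,6]=2  [1,7]=2  [3,4]=1  [4,6]=2  [4,7]=2  [5,7]=1  [6,7]=2
  size 3 → [0,5,7]=1  [1,3,4]=3  [1,4,6]=6  [1,4,7]=6  [1,5,7]=3  [1,6,7]=6  [2,3,4]=1  [3,4,6]=3  [3,4,7]=3  [4,5,7]=3  [4,6,7]=6  [5,6,7]=3
  size 4 → [0,1,5,7]=4  [0,4,5,7]=4  [0,5,6,7]=4  [1,2,3,4]=4  [1,3,4,6]=12  [1,3,4,7]=12  [1,4,5,7]=12  [1,4,6,7]=24  [1,5,6,7]=12  [2,3,4,6]=4  [2,3,4,7]=4  [3,4,5,7]=6  [3,4,6,7]=12  [4,5,6,7]=12
  size 5 → [0,1,4,5,7]=20  [0,1,5,6,7]=20  [0,3,4,5,7]=10  [0,4,5,6,7]=20  [1,2,3,4,6]=20  [1,2,3,4,7]=20  [1,3,4,5,7]=30  [1,3,4,6,7]=60  [1,4,5,6,7]=60  [2,3,4,5,7]=10  [2,3,4,6,7]=20  [3,4,5,6,7]=30
  size 6 → [0,1,3,4,5,7]=60  [0,1,4,5,6,7]=120  [0,2,3,4,5,7]=20  [0,3,4,5,6,7]=60  [1,2,3,4,5,7]=60  [1,2,3,4,6,7]=120  [1,3,4,5,6,7]=180  [2,3,4,5,6,7]=60
  first=0(b) contributes 420
  first=1(y) contributes 140
  first=2(c) contributes 420
  first=6(a) contributes 140
|[w]| = 1120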